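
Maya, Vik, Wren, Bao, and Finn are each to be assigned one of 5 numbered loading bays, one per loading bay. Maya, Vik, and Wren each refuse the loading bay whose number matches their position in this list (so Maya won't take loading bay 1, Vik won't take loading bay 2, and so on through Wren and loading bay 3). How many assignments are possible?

64

Let Aᵢ (for i ∈ {1, 2, 3}) be the placements that put person i in their forbidden loading bay. Any j of these fix j positions, leaving (5−j)! ways to fill the rest, and there are C(3,j) ways to pick which j.
By inclusion–exclusion, the number of valid placements is Σ_{j=0}^{3} (−1)^j C(3,j)·(5−j)!.
Computing: 120 − 72 + 18 − 2 = 64.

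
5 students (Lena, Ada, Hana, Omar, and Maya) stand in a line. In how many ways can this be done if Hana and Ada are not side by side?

72

Of the 5! = 120 arrangements, those with Hana and Ada adjacent number 2 × 4! = 48 (treat the pair as a block with 2 internal orders).
So 120 − 48 = 72 arrangements keep them apart.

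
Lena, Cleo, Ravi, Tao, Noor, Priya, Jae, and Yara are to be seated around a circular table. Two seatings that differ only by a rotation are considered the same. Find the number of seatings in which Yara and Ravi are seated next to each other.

Glue Yara and Ravi into a block (2 internal orders). Seating 7 units around a circle gives (6)! arrangements.
So 2 × (6)! = 2 × 720 = 1440.

1440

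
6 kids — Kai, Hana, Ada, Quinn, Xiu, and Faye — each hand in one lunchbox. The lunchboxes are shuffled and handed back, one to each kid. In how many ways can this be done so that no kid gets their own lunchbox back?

This is the derangement count D_6: permutations of 6 items with no fixed point.
By inclusion–exclusion this is Σ_{j=0}^{6} (−1)^j C(6,j)·(6−j)!.
Computing: 720 − 720 + 360 − 120 + 30 − 6 + 1 = 265.

265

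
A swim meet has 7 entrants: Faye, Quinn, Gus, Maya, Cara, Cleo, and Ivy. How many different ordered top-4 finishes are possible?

840

This is an ordered selection of 4 from 7: P(7,4).
That gives 7 × 6 × 5 × 4 = 840.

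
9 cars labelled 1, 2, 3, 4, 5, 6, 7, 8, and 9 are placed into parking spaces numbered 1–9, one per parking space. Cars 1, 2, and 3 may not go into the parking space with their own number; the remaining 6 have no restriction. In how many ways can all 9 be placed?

Let Aᵢ (for i ∈ {1, 2, 3}) be the placements that put car i in its forbidden parking space. Any j of these fix j positions, leaving (9−j)! ways to fill the rest, and there are C(3,j) ways to pick which j.
By inclusion–exclusion, the number of valid placements is Σ_{j=0}^{3} (−1)^j C(3,j)·(9−j)!.
Computing: 362880 − 120960 + 15120 − 720 = 256320.

256320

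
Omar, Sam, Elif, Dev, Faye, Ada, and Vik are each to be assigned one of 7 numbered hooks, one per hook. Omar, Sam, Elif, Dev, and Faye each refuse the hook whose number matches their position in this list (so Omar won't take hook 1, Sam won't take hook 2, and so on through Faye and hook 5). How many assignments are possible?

Let Aᵢ (for 1 ≤ i ≤ 5) be the placements that put person i in their forbidden hook. Any j of these fix j positions, leaving (7−j)! ways to fill the rest, and there are C(5,j) ways to pick which j.
By inclusion–exclusion, the number of valid placements is Σ_{j=0}^{5} (−1)^j C(5,j)·(7−j)!.
Computing: 5040 − 3600 + 1200 − 240 + 30 − 2 = 2428.

2428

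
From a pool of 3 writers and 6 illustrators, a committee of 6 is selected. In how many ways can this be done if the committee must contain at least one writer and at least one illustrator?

83

Unrestricted: C(9,6) = 84 ways to pick any 6 of the 9.
Selections missing a whole group: no writers → C(6,6) = 1; no illustrators → C(3,6) = 0.
Both groups omitted at once is impossible, so 84 − 1 = 83.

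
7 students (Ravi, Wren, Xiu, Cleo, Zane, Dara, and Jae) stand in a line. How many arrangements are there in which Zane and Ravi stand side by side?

1440

Place the 5 others and the Zane-Ravi pair as 6 objects in a line; the pair has 2 internal arrangements.
That gives 2 × 6! = 2 × 720 = 1440.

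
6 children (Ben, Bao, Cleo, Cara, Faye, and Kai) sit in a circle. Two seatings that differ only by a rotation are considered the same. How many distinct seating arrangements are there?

Around a circle, 6 distinct people have 6!/6 = (5)! = 120 rotationally distinct seatings.

120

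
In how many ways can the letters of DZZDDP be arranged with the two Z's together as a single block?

Treat the 2 copies of Z as a single block. The multiset to arrange is then {ZZ, D, D, D, P}, 5 items in all.
That gives (5)!/(3!) = 20 arrangements.

20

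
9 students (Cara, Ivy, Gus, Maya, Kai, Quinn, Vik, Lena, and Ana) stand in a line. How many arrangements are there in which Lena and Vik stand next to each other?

80640

Place the 7 others and the Lena-Vik pair as 8 objects in a line; the pair has 2 internal arrangements.
So the count is 2·(8)! = 80640.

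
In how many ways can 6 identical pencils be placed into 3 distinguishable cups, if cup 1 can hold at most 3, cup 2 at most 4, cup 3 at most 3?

13

Without the upper bounds there are C(8,2) = 28 ways to split 6 among 3 cups.
Subtract solutions that violate a single cap (substitute x_i' = x_i − (cap_i+1)): x_1 ≥ 4 gives C(4,2) = 6; x_2 ≥ 5 gives C(3,2) = 3; x_3 ≥ 4 gives C(4,2) = 6. Together 15.
No two caps can be exceeded simultaneously, so the pair terms are all 0.
By inclusion–exclusion the count is 28 − 15 + 0 = 13.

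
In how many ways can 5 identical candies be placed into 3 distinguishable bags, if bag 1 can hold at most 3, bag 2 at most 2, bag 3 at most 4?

11

By stars and bars, unrestricted non-negative solutions to x_1+…+x_3 = 5 number C(5+2,2) = 21.
Subtract solutions that violate a single cap (substitute x_i' = x_i − (cap_i+1)): x_1 ≥ 4 gives C(3,2) = 3; x_2 ≥ 3 gives C(4,2) = 6; x_3 ≥ 5 gives C(2,2) = 1. Together 10.
No two caps can be exceeded simultaneously, so the pair terms are all 0.
By inclusion–exclusion the count is 21 − 10 + 0 = 11.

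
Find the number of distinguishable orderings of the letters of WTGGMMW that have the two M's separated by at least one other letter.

There are 7!/(2!·2!·2!) = 630 arrangements of WTGGMMW in total.
If the two M's are adjacent, glue them into one block, leaving 6 items to arrange: (6)!/(2!·2!) = 180 ways.
Hence 630 − 180 = 450.

450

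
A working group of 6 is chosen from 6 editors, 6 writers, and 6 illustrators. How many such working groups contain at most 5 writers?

18563

Split by how many writers are chosen (0 through 5).
Sum: C(6,0)·C(12,6) + C(6,1)·C(12,5) + C(6,2)·C(12,4) + C(6,3)·C(12,3) + C(6,4)·C(12,2) + C(6,5)·C(12,1) = 924 + 4752 + 7425 + 4400 + 990 + 72 = 18563.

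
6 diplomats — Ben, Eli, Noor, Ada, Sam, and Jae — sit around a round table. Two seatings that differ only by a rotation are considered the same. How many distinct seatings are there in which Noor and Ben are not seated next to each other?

72

Without the restriction there are (5)! = 120 seatings.
Seatings with Noor beside Ben: treat them as a block with 2 internal orders, giving 2 × (4)! = 48.
Subtracting, 120 − 48 = 72.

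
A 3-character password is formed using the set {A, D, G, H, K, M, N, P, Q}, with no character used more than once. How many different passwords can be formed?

This is a permutation of 3 out of 9: P(9,3) = 9!/6!.
That product is 9 × 8 × 7 = 504.

504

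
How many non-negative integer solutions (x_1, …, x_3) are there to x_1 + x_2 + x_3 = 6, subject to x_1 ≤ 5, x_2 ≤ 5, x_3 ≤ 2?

16

Ignoring the caps, the number of non-negative solutions to x_1+…+x_3 = 6 is C(8,2) = 28.
Subtract solutions that violate a single cap (substitute x_i' = x_i − (cap_i+1)): x_1 ≥ 6 gives C(2,2) = 1; x_2 ≥ 6 gives C(2,2) = 1; x_3 ≥ 3 gives C(5,2) = 10. Together 12.
No two caps can be exceeded simultaneously, so the pair terms are all 0.
By inclusion–exclusion the count is 28 − 12 + 0 = 16.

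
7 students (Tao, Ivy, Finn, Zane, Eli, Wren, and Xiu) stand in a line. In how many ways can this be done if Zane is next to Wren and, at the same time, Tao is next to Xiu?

480

Treat {Zane,Wren} as one block (2 orders) and {Tao,Xiu} as another (2 orders).
That leaves 5 units to arrange: 2 × 2 × 5! = 4 × 120 = 480.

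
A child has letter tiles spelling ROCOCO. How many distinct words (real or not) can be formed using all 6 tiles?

60

Letter multiplicities in ROCOCO: C×2, O×3, R×1.
The number of distinct arrangements is 6!/(3!·2!) = 720/12 = 60.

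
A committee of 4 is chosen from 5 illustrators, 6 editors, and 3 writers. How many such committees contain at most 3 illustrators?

Split by how many illustrators are chosen (0 through 3).
Sum: C(5,0)·C(9,4) + C(5,1)·C(9,3) + C(5,2)·C(9,2) + C(5,3)·C(9,1) = 126 + 420 + 360 + 90 = 996.

996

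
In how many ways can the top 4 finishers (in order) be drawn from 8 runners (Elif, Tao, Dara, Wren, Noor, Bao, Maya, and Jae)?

1680

There are 8 choices for 1st place, 7 for 2nd, and so on down to 5 for position 4.
That gives 8 × 7 × 6 × 5 = 1680.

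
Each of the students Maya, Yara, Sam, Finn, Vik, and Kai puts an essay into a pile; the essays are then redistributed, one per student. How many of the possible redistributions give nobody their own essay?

265

Let Aᵢ be the assignments in which student i gets their own essay. We want the size of the complement of A₁∪…∪A_6.
By inclusion–exclusion this is Σ_{j=0}^{6} (−1)^j C(6,j)·(6−j)!.
Computing: 720 − 720 + 360 − 120 + 30 − 6 + 1 = 265.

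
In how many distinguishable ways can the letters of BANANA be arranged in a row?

60

Letter multiplicities in BANANA: A×3, B×1, N×2.
Dividing 6! = 720 by 3!·2! = 12 for the repeated letters gives 60.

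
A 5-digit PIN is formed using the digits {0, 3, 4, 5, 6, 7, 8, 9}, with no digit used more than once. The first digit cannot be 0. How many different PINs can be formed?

The first digit has 8−1 = 7 choices (anything except 0).
The remaining 4 digits are filled from the other 7 symbols without repetition: 7 × 6 × 5 × 4 = 840.
Total: 7 × 840 = 5880.

5880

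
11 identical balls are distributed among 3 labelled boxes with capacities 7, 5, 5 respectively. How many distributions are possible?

By stars and bars, unrestricted non-negative solutions to x_1+…+x_3 = 11 number C(11+2,2) = 78.
Subtract solutions that violate a single cap (substitute x_i' = x_i − (cap_i+1)): x_1 ≥ 8 gives C(5,2) = 10; x_2 ≥ 6 gives C(7,2) = 21; x_3 ≥ 6 gives C(7,2) = 21. Together 52.
No two caps can be exceeded simultaneously, so the pair terms are all 0.
By inclusion–exclusion the count is 78 − 52 + 0 = 26.

26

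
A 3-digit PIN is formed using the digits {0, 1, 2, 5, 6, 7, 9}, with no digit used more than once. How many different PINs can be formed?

Choose and order 3 of the 7 symbols: the first digit has 7 options, the next 6, then 5.
That product is 7 × 6 × 5 = 210.

210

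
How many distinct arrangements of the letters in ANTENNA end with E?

60

With the last slot taken by E, it remains to arrange the other 6 letters (ANTNNA).
Those 6 letters have A appearing twice and N appearing 3 times, giving (6)!/(3!·2!) = 60.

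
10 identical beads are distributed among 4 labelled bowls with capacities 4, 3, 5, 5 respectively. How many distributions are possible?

82

Without the upper bounds there are C(13,3) = 286 ways to split 10 among 4 bowls.
Subtract solutions that violate a single cap (substitute x_i' = x_i − (cap_i+1)): x_1 ≥ 5 gives C(8,3) = 56; x_2 ≥ 4 gives C(9,3) = 84; x_3 ≥ 6 gives C(7,3) = 35; x_4 ≥ 6 gives C(7,3) = 35. Together 210.
Add back pairs where two caps are both exceeded: 4 + 0 + 0 + 1 + 1 + 0 = 6.
By inclusion–exclusion the count is 286 − 210 + 6 = 82.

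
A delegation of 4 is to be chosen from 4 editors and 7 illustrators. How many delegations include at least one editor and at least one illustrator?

294

With no constraint there are C(11,4) = 330 possible selections.
Selections missing a whole group: no editors → C(7,4) = 35; no illustrators → C(4,4) = 1.
Both groups omitted at once is impossible, so 330 − 36 = 294.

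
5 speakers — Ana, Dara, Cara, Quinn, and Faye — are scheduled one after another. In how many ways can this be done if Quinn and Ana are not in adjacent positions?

72

Of the 5! = 120 arrangements, those with Quinn and Ana adjacent number 2 × 4! = 48 (treat the pair as a block with 2 internal orders).
Complementary counting: 120 − 48 = 72.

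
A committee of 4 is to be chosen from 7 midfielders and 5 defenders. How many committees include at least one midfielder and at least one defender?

455

Total 4-person selections from all 12: C(12,4) = 495.
Subtract selections that omit an entire group: no midfielders → C(5,4) = 5; no defenders → C(7,4) = 35.
Both groups omitted at once is impossible, so 495 − 40 = 455.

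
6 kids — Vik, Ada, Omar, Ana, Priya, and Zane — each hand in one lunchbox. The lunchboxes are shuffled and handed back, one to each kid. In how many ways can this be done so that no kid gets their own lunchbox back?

Count assignments avoiding every fixed point. For any j of the 6 kids fixed to their own lunchbox, the other 6−j can be arranged in (6−j)! ways.
By inclusion–exclusion this is Σ_{j=0}^{6} (−1)^j C(6,j)·(6−j)!.
Computing: 720 − 720 + 360 − 120 + 30 − 6 + 1 = 265.

265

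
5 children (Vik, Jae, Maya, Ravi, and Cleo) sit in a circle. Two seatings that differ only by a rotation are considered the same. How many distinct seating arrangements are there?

Seat Vik anywhere (absorbing the rotational symmetry), then permute the other 4: (4)! = 24.

24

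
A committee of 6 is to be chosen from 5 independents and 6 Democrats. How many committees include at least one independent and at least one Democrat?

461

Unrestricted: C(11,6) = 462 ways to pick any 6 of the 11.
Selections missing a whole group: no independents → C(6,6) = 1; no Democrats → C(5,6) = 0.
Both groups omitted at once is impossible, so 462 − 1 = 461.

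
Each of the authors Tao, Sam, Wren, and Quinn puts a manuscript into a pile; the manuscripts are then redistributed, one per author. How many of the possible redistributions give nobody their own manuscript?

9

Let Aᵢ be the assignments in which author i gets their own manuscript. We want the size of the complement of A₁∪…∪A_4.
By inclusion–exclusion this is Σ_{j=0}^{4} (−1)^j C(4,j)·(4−j)!.
Computing: 24 − 24 + 12 − 4 + 1 = 9.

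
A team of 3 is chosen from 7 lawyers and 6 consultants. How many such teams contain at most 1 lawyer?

125

Split by how many lawyers are chosen (0 through 1).
Sum: C(7,0)·C(6,3) + C(7,1)·C(6,2) = 20 + 105 = 125.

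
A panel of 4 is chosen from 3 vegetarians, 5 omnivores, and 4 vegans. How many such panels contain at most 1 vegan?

294

Split by how many vegans are chosen (0 through 1).
Sum: C(4,0)·C(8,4) + C(4,1)·C(8,3) = 70 + 224 = 294.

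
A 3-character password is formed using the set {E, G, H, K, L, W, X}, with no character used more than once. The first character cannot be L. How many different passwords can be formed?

180

The first character has 7−1 = 6 choices (anything except L).
The remaining 2 characters are filled from the other 6 symbols without repetition: 6 × 5 = 30.
Total: 6 × 30 = 180.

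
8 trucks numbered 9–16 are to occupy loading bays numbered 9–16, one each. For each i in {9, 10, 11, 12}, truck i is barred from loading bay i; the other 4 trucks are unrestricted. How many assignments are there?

Let Aᵢ (for 9 ≤ i ≤ 12) be the placements that put truck i in its forbidden loading bay. Any j of these fix j positions, leaving (8−j)! ways to fill the rest, and there are C(4,j) ways to pick which j.
By inclusion–exclusion, the number of valid placements is Σ_{j=0}^{4} (−1)^j C(4,j)·(8−j)!.
Computing: 40320 − 20160 + 4320 − 480 + 24 = 24024.

24024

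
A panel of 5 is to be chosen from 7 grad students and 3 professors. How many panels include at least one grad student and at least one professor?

With no constraint there are C(10,5) = 252 possible selections.
Subtract selections that omit an entire group: no grad students → C(3,5) = 0; no professors → C(7,5) = 21.
Both groups omitted at once is impossible, so 252 − 21 = 231.

231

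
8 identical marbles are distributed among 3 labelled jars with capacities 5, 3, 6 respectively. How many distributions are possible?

Ignoring the caps, the number of non-negative solutions to x_1+…+x_3 = 8 is C(10,2) = 45.
Subtract solutions that violate a single cap (substitute x_i' = x_i − (cap_i+1)): x_1 ≥ 6 gives C(4,2) = 6; x_2 ≥ 4 gives C(6,2) = 15; x_3 ≥ 7 gives C(3,2) = 3. Together 24.
No two caps can be exceeded simultaneously, so the pair terms are all 0.
By inclusion–exclusion the count is 45 − 24 + 0 = 21.

21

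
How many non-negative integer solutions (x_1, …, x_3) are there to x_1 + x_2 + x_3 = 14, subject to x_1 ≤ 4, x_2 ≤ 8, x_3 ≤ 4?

6

Without the upper bounds there are C(16,2) = 120 ways to split 14 among 3 variables.
Subtract solutions that violate a single cap (substitute x_i' = x_i − (cap_i+1)): x_1 ≥ 5 gives C(11,2) = 55; x_2 ≥ 9 gives C(7,2) = 21; x_3 ≥ 5 gives C(11,2) = 55. Together 131.
Add back pairs where two caps are both exceeded: 1 + 15 + 1 = 17.
By inclusion–exclusion the count is 120 − 131 + 17 = 6.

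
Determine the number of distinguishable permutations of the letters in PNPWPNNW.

560

Letter multiplicities in PNPWPNNW: N×3, P×3, W×2.
The number of distinct arrangements is 8!/(3!·3!·2!) = 40320/72 = 560.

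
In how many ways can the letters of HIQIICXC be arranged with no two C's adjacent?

2520

Total arrangements of HIQIICXC: 8!/(3!·2!) = 3360.
Arrangements with the C's together: treat CC as one letter, giving (7)!/(3!) = 840.
Hence 3360 − 840 = 2520.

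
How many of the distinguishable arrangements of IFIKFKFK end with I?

With the last slot taken by I, it remains to arrange the other 7 letters (FIKFKFK).
Those 7 letters have F appearing 3 times and K appearing 3 times, giving (7)!/(3!·3!) = 140.

140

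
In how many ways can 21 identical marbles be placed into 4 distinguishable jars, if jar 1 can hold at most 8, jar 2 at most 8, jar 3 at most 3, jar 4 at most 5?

Ignoring the caps, the number of non-negative solutions to x_1+…+x_4 = 21 is C(24,3) = 2024.
Subtract solutions that violate a single cap (substitute x_i' = x_i − (cap_i+1)): x_1 ≥ 9 gives C(15,3) = 455; x_2 ≥ 9 gives C(15,3) = 455; x_3 ≥ 4 gives C(20,3) = 1140; x_4 ≥ 6 gives C(18,3) = 816. Together 2866.
Add back pairs where two caps are both exceeded: 20 + 165 + 84 + 165 + 84 + 364 = 882.
Subtract triples: 0 + 0 + 10 + 10 = 20.
By inclusion–exclusion the count is 2024 − 2866 + 882 − 20 = 20.

20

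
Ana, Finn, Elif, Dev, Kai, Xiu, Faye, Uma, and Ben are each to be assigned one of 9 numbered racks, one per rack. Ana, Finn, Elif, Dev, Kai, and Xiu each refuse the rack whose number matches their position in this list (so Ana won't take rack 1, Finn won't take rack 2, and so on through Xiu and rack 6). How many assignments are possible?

183822

Let Aᵢ (for 1 ≤ i ≤ 6) be the placements that put person i in their forbidden rack. Any j of these fix j positions, leaving (9−j)! ways to fill the rest, and there are C(6,j) ways to pick which j.
By inclusion–exclusion, the number of valid placements is Σ_{j=0}^{6} (−1)^j C(6,j)·(9−j)!.
Computing: 362880 − 241920 + 75600 − 14400 + 1800 − 144 + 6 = 183822.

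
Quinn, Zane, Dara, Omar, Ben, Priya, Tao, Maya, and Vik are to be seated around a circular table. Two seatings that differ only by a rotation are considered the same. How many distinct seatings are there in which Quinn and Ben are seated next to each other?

Treat {Quinn, Ben} as one unit (2 internal orders) and seat the resulting 8 units around the table: (7)! circular arrangements.
So 2 × (7)! = 2 × 5040 = 10080.

10080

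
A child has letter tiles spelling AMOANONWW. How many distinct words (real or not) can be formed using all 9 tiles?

AMOANONWW has 9 letters with A appearing twice, N appearing twice, O appearing twice, and W appearing twice.
So there are 9! / (2!·2!·2!·2!) = 22680 distinguishable arrangements.

22680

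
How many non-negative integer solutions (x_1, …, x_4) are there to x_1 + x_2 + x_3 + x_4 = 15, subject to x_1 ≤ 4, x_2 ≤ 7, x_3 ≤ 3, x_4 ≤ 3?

Ignoring the caps, the number of non-negative solutions to x_1+…+x_4 = 15 is C(18,3) = 816.
Subtract solutions that violate a single cap (substitute x_i' = x_i − (cap_i+1)): x_1 ≥ 5 gives C(13,3) = 286; x_2 ≥ 8 gives C(10,3) = 120; x_3 ≥ 4 gives C(14,3) = 364; x_4 ≥ 4 gives C(14,3) = 364. Together 1134.
Add back pairs where two caps are both exceeded: 10 + 84 + 84 + 20 + 20 + 120 = 338.
Subtract triples: 0 + 0 + 10 + 0 = 10.
By inclusion–exclusion the count is 816 − 1134 + 338 − 10 = 10.

10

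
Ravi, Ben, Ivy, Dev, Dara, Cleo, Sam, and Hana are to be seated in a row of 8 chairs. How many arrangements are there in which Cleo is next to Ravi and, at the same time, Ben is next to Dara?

2880

Treat {Cleo,Ravi} as one block (2 orders) and {Ben,Dara} as another (2 orders).
That leaves 6 units to arrange: 2 × 2 × 6! = 4 × 720 = 2880.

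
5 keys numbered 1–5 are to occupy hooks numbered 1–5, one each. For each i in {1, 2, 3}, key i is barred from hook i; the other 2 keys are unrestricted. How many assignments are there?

Let Aᵢ (for i ∈ {1, 2, 3}) be the placements that put key i in its forbidden hook. Any j of these fix j positions, leaving (5−j)! ways to fill the rest, and there are C(3,j) ways to pick which j.
By inclusion–exclusion, the number of valid placements is Σ_{j=0}^{3} (−1)^j C(3,j)·(5−j)!.
Computing: 120 − 72 + 18 − 2 = 64.

64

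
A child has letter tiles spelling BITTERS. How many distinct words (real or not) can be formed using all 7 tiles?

The 7 letters of BITTERS have repeats: T appearing twice.
So there are 7! / (2!) = 2520 distinguishable arrangements.

2520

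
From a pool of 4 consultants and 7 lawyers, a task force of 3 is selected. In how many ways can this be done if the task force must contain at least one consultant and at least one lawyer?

With no constraint there are C(11,3) = 165 possible selections.
Selections missing a whole group: no consultants → C(7,3) = 35; no lawyers → C(4,3) = 4.
Both groups omitted at once is impossible, so 165 − 39 = 126.

126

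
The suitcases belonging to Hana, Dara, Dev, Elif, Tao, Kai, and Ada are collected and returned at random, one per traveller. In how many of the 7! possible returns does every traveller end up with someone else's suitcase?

1854

This is the derangement count D_7: permutations of 7 items with no fixed point.
By inclusion–exclusion this is Σ_{j=0}^{7} (−1)^j C(7,j)·(7−j)!.
Computing: 5040 − 5040 + 2520 − 840 + 210 − 42 + 7 − 1 = 1854.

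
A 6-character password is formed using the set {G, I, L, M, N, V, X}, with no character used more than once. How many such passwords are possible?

5040

Choose and order 6 of the 7 symbols: the first character has 7 options, the next 6, and so on down to 2.
That product is 7 × 6 × 5 × 4 × 3 × 2 = 5040.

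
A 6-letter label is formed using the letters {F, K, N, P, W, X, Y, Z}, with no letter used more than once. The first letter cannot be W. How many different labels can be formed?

The first letter has 8−1 = 7 choices (anything except W).
The remaining 5 letters are filled from the other 7 symbols without repetition: 7 × 6 × 5 × 4 × 3 = 2520.
Total: 7 × 2520 = 17640.

17640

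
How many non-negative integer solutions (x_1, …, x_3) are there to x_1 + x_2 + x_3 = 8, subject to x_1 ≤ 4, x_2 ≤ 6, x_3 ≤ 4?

22

By stars and bars, unrestricted non-negative solutions to x_1+…+x_3 = 8 number C(8+2,2) = 45.
Subtract solutions that violate a single cap (substitute x_i' = x_i − (cap_i+1)): x_1 ≥ 5 gives C(5,2) = 10; x_2 ≥ 7 gives C(3,2) = 3; x_3 ≥ 5 gives C(5,2) = 10. Together 23.
No two caps can be exceeded simultaneously, so the pair terms are all 0.
By inclusion–exclusion the count is 45 − 23 + 0 = 22.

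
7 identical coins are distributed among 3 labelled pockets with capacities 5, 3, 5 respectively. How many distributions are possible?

20

Without the upper bounds there are C(9,2) = 36 ways to split 7 among 3 pockets.
Subtract solutions that violate a single cap (substitute x_i' = x_i − (cap_i+1)): x_1 ≥ 6 gives C(3,2) = 3; x_2 ≥ 4 gives C(5,2) = 10; x_3 ≥ 6 gives C(3,2) = 3. Together 16.
No two caps can be exceeded simultaneously, so the pair terms are all 0.
By inclusion–exclusion the count is 36 − 16 + 0 = 20.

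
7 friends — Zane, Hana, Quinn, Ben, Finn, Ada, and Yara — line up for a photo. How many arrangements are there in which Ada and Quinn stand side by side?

Treat {Ada, Quinn} as a single unit. There are 6 units to order, and the pair itself can be ordered 2 ways.
So the count is 2·(6)! = 1440.

1440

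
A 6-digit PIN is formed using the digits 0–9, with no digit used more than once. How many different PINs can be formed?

151200

Choose and order 6 of the 10 symbols: the first digit has 10 options, the next 9, and so on down to 5.
That product is 10 × 9 × 8 × 7 × 6 × 5 = 151200.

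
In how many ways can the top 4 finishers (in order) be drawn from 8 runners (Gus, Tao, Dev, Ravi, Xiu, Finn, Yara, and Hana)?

This is an ordered selection of 4 from 8: P(8,4).
That gives 8 × 7 × 6 × 5 = 1680.

1680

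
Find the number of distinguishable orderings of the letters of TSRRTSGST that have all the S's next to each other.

Treat the 3 copies of S as a single block. The multiset to arrange is then {SSS, G, R, R, T, T, T}, 7 items in all.
That gives (7)!/(3!·2!) = 420 arrangements.

420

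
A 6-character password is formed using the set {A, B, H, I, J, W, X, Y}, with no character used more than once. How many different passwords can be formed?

20160

Choose and order 6 of the 8 symbols: the first character has 8 options, the next 7, and so on down to 3.
That product is 8 × 7 × 6 × 5 × 4 × 3 = 20160.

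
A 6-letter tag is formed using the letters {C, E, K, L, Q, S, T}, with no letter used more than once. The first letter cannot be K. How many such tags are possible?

4320

The first letter has 7−1 = 6 choices (anything except K).
The remaining 5 letters are filled from the other 6 symbols without repetition: 6 × 5 × 4 × 3 × 2 = 720.
Total: 6 × 720 = 4320.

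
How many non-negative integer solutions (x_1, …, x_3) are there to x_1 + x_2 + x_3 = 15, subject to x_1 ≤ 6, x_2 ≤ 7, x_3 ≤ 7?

Ignoring the caps, the number of non-negative solutions to x_1+…+x_3 = 15 is C(17,2) = 136.
Subtract solutions that violate a single cap (substitute x_i' = x_i − (cap_i+1)): x_1 ≥ 7 gives C(10,2) = 45; x_2 ≥ 8 gives C(9,2) = 36; x_3 ≥ 8 gives C(9,2) = 36. Together 117.
Add back pairs where two caps are both exceeded: 1 + 1 + 0 = 2.
By inclusion–exclusion the count is 136 − 117 + 2 = 21.

21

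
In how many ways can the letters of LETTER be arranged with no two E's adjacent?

Total arrangements of LETTER: 6!/(2!·2!) = 180.
If the two E's are adjacent, glue them into one block, leaving 5 items to arrange: (5)!/(2!) = 60 ways.
Subtracting, 180 − 60 = 120 arrangements keep the E's apart.

120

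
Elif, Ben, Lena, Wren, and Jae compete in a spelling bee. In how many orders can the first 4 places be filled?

This is an ordered selection of 4 from 5: P(5,4).
That gives 5 × 4 × 3 × 2 = 120.

120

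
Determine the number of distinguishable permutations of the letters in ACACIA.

The 6 letters of ACACIA have repeats: A appearing 3 times and C appearing twice.
The number of distinct arrangements is 6!/(3!·2!) = 720/12 = 60.

60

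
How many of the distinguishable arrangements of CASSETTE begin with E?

With the first slot taken by E, it remains to arrange the other 7 letters (CASSTTE).
Those 7 letters have S appearing twice and T appearing twice, giving (7)!/(2!·2!) = 1260.

1260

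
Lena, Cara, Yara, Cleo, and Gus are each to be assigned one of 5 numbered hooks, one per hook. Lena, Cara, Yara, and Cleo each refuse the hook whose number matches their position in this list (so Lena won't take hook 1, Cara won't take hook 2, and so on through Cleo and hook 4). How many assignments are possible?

Let Aᵢ (for 1 ≤ i ≤ 4) be the placements that put person i in their forbidden hook. Any j of these fix j positions, leaving (5−j)! ways to fill the rest, and there are C(4,j) ways to pick which j.
By inclusion–exclusion, the number of valid placements is Σ_{j=0}^{4} (−1)^j C(4,j)·(5−j)!.
Computing: 120 − 96 + 36 − 8 + 1 = 53.

53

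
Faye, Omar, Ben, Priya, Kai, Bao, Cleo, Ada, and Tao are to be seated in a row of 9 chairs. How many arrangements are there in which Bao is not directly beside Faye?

There are 9! = 362880 arrangements in all. If Bao and Faye are adjacent, merging them into one block gives 2·(8)! = 80640 arrangements.
So 362880 − 80640 = 282240 arrangements keep them apart.

282240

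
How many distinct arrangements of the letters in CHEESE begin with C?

Fix C in the first position and arrange the remaining 5 letters.
Those 5 letters have E appearing 3 times, giving (5)!/(3!) = 20.

20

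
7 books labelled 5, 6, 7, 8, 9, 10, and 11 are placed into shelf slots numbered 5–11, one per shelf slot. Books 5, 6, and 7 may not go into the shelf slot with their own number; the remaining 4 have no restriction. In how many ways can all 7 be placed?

3216

Let Aᵢ (for i ∈ {5, 6, 7}) be the placements that put book i in its forbidden shelf slot. Any j of these fix j positions, leaving (7−j)! ways to fill the rest, and there are C(3,j) ways to pick which j.
By inclusion–exclusion, the number of valid placements is Σ_{j=0}^{3} (−1)^j C(3,j)·(7−j)!.
Computing: 5040 − 2160 + 360 − 24 = 3216.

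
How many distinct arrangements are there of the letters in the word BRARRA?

60

Letter multiplicities in BRARRA: A×2, B×1, R×3.
So there are 6! / (3!·2!) = 60 distinguishable arrangements.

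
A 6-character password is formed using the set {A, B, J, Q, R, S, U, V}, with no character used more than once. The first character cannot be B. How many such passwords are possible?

17640

The first character has 8−1 = 7 choices (anything except B).
The remaining 5 characters are filled from the other 7 symbols without repetition: 7 × 6 × 5 × 4 × 3 = 2520.
Total: 7 × 2520 = 17640.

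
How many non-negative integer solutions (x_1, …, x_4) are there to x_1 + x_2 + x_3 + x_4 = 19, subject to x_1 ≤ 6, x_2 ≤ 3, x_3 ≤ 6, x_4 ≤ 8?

34

By stars and bars, unrestricted non-negative solutions to x_1+…+x_4 = 19 number C(19+3,3) = 1540.
Subtract solutions that violate a single cap (substitute x_i' = x_i − (cap_i+1)): x_1 ≥ 7 gives C(15,3) = 455; x_2 ≥ 4 gives C(18,3) = 816; x_3 ≥ 7 gives C(15,3) = 455; x_4 ≥ 9 gives C(13,3) = 286. Together 2012.
Add back pairs where two caps are both exceeded: 165 + 56 + 20 + 165 + 84 + 20 = 510.
Subtract triples: 4 + 0 + 0 + 0 = 4.
By inclusion–exclusion the count is 1540 − 2012 + 510 − 4 = 34.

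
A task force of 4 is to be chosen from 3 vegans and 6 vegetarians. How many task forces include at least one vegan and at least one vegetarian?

111

Total 4-person selections from all 9: C(9,4) = 126.
Subtract selections that omit an entire group: no vegans → C(6,4) = 15; no vegetarians → C(3,4) = 0.
Both groups omitted at once is impossible, so 126 − 15 = 111.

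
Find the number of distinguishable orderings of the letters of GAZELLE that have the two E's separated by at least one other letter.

Total arrangements of GAZELLE: 7!/(2!·2!) = 1260.
Arrangements with the E's together: treat EE as one letter, giving (6)!/(2!) = 360.
Subtracting, 1260 − 360 = 900 arrangements keep the E's apart.

900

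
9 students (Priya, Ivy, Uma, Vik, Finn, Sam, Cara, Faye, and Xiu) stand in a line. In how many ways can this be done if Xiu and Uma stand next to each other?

80640

Treat {Xiu, Uma} as a single unit. There are 8 units to order, and the pair itself can be ordered 2 ways.
That gives 2 × 8! = 2 × 40320 = 80640.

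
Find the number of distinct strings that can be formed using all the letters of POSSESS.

Letter multiplicities in POSSESS: E×1, O×1, P×1, S×4.
Dividing 7! = 5040 by 4! = 24 for the repeated letters gives 210.

210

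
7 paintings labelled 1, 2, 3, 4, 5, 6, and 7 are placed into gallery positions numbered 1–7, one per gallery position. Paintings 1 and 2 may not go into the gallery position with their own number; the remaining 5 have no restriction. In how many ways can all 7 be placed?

Let Aᵢ (for i ∈ {1, 2}) be the placements that put painting i in its forbidden gallery position. Any j of these fix j positions, leaving (7−j)! ways to fill the rest, and there are C(2,j) ways to pick which j.
By inclusion–exclusion, the number of valid placements is Σ_{j=0}^{2} (−1)^j C(2,j)·(7−j)!.
Computing: 5040 − 1440 + 120 = 3720.

3720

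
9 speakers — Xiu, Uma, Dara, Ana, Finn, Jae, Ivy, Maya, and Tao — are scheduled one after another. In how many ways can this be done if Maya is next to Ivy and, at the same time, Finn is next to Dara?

Treat {Maya,Ivy} as one block (2 orders) and {Finn,Dara} as another (2 orders).
That leaves 7 units to arrange: 2 × 2 × 7! = 4 × 5040 = 20160.

20160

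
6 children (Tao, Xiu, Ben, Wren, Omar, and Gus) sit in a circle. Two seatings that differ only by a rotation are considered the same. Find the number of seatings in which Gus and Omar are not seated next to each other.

All circular seatings of 6 people number (5)! = 120.
Seatings with Gus beside Omar: treat them as a block with 2 internal orders, giving 2 × (4)! = 48.
Subtracting, 120 − 48 = 72.

72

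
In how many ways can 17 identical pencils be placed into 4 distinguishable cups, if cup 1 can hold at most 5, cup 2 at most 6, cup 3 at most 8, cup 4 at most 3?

Without the upper bounds there are C(20,3) = 1140 ways to split 17 among 4 cups.
Subtract solutions that violate a single cap (substitute x_i' = x_i − (cap_i+1)): x_1 ≥ 6 gives C(14,3) = 364; x_2 ≥ 7 gives C(13,3) = 286; x_3 ≥ 9 gives C(11,3) = 165; x_4 ≥ 4 gives C(16,3) = 560. Together 1375.
Add back pairs where two caps are both exceeded: 35 + 10 + 120 + 4 + 84 + 35 = 288.
Subtract triples: 0 + 1 + 0 + 0 = 1.
By inclusion–exclusion the count is 1140 − 1375 + 288 − 1 = 52.

52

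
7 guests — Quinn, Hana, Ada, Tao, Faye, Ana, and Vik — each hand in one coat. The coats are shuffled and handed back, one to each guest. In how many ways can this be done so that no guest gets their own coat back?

1854

This is the derangement count D_7: permutations of 7 items with no fixed point.
By inclusion–exclusion this is Σ_{j=0}^{7} (−1)^j C(7,j)·(7−j)!.
Computing: 5040 − 5040 + 2520 − 840 + 210 − 42 + 7 − 1 = 1854.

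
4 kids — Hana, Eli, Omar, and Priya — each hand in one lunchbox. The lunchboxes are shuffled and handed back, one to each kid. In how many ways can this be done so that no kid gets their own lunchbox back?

9

This is the derangement count D_4: permutations of 4 items with no fixed point.
By inclusion–exclusion this is Σ_{j=0}^{4} (−1)^j C(4,j)·(4−j)!.
Computing: 24 − 24 + 12 − 4 + 1 = 9.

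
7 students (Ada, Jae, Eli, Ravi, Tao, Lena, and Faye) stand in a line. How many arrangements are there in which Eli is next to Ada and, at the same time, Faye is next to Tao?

Treat {Eli,Ada} as one block (2 orders) and {Faye,Tao} as another (2 orders).
That leaves 5 units to arrange: 2 × 2 × 5! = 4 × 120 = 480.

480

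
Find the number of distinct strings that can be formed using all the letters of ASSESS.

Letter multiplicities in ASSESS: A×1, E×1, S×4.
The number of distinct arrangements is 6!/(4!) = 720/24 = 30.

30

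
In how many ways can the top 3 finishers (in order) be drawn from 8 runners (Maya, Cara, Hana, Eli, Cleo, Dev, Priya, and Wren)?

336

This is an ordered selection of 3 from 8: P(8,3).
That gives 8 × 7 × 6 = 336.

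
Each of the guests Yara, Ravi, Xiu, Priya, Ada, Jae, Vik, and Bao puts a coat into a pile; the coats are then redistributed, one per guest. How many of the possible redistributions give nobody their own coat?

Let Aᵢ be the assignments in which guest i gets their own coat. We want the size of the complement of A₁∪…∪A_8.
By inclusion–exclusion this is Σ_{j=0}^{8} (−1)^j C(8,j)·(8−j)!.
Computing: 40320 − 40320 + 20160 − 6720 + 1680 − 336 + 56 − 8 + 1 = 14833.

14833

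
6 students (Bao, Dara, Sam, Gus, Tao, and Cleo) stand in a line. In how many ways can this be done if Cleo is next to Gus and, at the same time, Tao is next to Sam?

Treat {Cleo,Gus} as one block (2 orders) and {Tao,Sam} as another (2 orders).
That leaves 4 units to arrange: 2 × 2 × 4! = 4 × 24 = 96.

96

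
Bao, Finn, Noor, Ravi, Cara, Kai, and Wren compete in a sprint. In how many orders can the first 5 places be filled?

This is an ordered selection of 5 from 7: P(7,5).
That gives 7 × 6 × 5 × 4 × 3 = 2520.

2520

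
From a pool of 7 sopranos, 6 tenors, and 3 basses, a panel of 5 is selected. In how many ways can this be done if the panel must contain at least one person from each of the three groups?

2730

Unrestricted: C(16,5) = 4368 ways to pick any 5 of the 16.
Selections missing a whole group: no sopranos → C(9,5) = 126; no tenors → C(10,5) = 252; no basses → C(13,5) = 1287.
Add back selections omitting two groups (i.e. drawn from a single group): C(7,5) + C(6,5) + C(3,5) = 27.
By inclusion–exclusion: 4368 − 1665 + 27 = 2730.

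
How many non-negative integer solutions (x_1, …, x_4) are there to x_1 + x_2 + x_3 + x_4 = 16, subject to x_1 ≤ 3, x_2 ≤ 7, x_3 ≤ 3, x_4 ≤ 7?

33

By stars and bars, unrestricted non-negative solutions to x_1+…+x_4 = 16 number C(16+3,3) = 969.
Subtract solutions that violate a single cap (substitute x_i' = x_i − (cap_i+1)): x_1 ≥ 4 gives C(15,3) = 455; x_2 ≥ 8 gives C(11,3) = 165; x_3 ≥ 4 gives C(15,3) = 455; x_4 ≥ 8 gives C(11,3) = 165. Together 1240.
Add back pairs where two caps are both exceeded: 35 + 165 + 35 + 35 + 1 + 35 = 306.
Subtract triples: 1 + 0 + 1 + 0 = 2.
By inclusion–exclusion the count is 969 − 1240 + 306 − 2 = 33.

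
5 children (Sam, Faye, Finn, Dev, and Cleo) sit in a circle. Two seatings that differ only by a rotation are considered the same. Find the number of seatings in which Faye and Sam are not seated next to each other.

Without the restriction there are (4)! = 24 seatings.
Those with Faye next to Sam: fuse the pair into one unit and seat 4 units around a circle — 2·(3)! = 12.
Subtracting, 24 − 12 = 12.

12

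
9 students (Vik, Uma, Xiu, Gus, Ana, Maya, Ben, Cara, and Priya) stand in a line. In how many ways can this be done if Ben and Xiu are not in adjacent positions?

282240

Of the 9! = 362880 arrangements, those with Ben and Xiu adjacent number 2 × 8! = 80640 (treat the pair as a block with 2 internal orders).
So 362880 − 80640 = 282240 arrangements keep them apart.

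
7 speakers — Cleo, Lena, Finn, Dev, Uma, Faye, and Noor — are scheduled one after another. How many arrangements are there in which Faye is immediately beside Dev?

1440

Place the 5 others and the Faye-Dev pair as 6 objects in a line; the pair has 2 internal arrangements.
So the count is 2·(6)! = 1440.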